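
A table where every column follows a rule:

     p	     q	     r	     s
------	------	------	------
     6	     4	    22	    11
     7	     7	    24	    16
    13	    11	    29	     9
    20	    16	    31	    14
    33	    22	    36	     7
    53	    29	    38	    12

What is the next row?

Column p: 6, 7, 13, 20, 33, 53 → 86 (each term is the sum of the two before it).
Column q: differences are 3, 4, 5, … (increasing by 1 each time), so 4, 7, 11, 16, 22, 29 → 37.
Column r — alternating steps +2, +5, +2, +5, …: 22, 24, 29, 31, 36, 38 → 43.
Column s: alternating steps +5, −7, +5, −7, …; 11, 16, 9, 14, 7, 12 → 5.
Putting it together: 86  37  43  5.

86  37  43  5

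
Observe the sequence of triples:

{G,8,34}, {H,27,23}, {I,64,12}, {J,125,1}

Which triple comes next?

Letter goes G, H, I, J → K (letters move forward 1 place in the alphabet).
Second coordinate: perfect cubes: 2³, 3³, 4³, …, so 8, 27, 64, 125 → 216.
For the third coordinate, −11 each step: 34, 23, 12, 1 → -10.
So the next triple is {K,216,-10}.

{K,216,-10}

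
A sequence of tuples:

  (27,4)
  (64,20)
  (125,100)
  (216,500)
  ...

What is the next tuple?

(343,2500)

First entry — perfect cubes: 3³, 4³, 5³, …: 27, 64, 125, 216 → 343.
Second entry: ×5 each step; 4, 20, 100, 500 → 2500.
Combining the parts gives (343,2500).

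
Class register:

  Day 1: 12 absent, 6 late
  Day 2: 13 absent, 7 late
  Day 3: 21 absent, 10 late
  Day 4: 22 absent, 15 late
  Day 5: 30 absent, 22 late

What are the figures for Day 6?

31 absent, 31 late

Absent — alternating steps +1, +8, +1, +8, …: 12, 13, 21, 22, 30 → 31.
Late: differences are 1, 3, 5, … (increasing by 2 each time); 6, 7, 10, 15, 22 → 31.
Combining the parts gives 31 absent, 31 late.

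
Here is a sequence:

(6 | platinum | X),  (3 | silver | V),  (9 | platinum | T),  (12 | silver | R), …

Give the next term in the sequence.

(21 | platinum | P)

First part: each term is the sum of the two before it; 6, 3, 9, 12 → 21.
Metal: alternates platinum ↔ silver, so platinum, silver, platinum, silver → platinum.
Letter — letters move back 2 places in the alphabet: X, V, T, R → P.
Putting it together: (21 | platinum | P).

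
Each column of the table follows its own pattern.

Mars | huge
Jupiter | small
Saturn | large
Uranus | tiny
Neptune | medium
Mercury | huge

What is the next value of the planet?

Venus

Planet: Mars, Jupiter, Saturn, Uranus, Neptune, Mercury → Venus (runs through the planets Mercury→Neptune).
Size goes huge, small, large, tiny, medium, huge → small (repeats huge → small → large → tiny → medium).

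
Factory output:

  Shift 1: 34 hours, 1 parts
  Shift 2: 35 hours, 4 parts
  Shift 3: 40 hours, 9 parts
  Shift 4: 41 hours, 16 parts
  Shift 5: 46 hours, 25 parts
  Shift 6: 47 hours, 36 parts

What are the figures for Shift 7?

52 hours, 49 parts

Hours: 34, 35, 40, 41, 46, 47 → 52 (alternating steps +1, +5, +1, +5, …).
Parts: perfect squares: 1², 2², 3², …, so 1, 4, 9, 16, 25, 36 → 49.
So the next line is 52 hours, 49 parts.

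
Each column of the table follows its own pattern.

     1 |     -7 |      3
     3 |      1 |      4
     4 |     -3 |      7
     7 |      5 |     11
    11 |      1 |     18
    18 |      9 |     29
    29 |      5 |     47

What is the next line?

47  13  76

First component: each term is the sum of the two before it, so 1, 3, 4, 7, 11, 18, 29 → 47.
For the second component, alternating steps +8, −4, +8, −4, …: -7, 1, -3, 5, 1, 9, 5 → 13.
Third component: each term is the sum of the two before it; 3, 4, 7, 11, 18, 29, 47 → 76.
Combining the parts gives 47  13  76.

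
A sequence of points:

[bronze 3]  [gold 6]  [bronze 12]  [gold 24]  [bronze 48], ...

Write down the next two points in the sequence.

Rank: bronze, gold, bronze, gold, bronze → gold → bronze (alternates bronze ↔ gold).
Second value: ×2 each step, so 3, 6, 12, 24, 48 → 96 → 192.
So the next two points are [gold 96] and [bronze 192].

[gold 96], [bronze 192]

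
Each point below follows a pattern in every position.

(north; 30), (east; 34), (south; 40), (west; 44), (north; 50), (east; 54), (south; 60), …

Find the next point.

(west; 64)

Direction: repeats north → east → south → west, so north, east, south, west, north, east, south → west.
For the second slot, alternating steps +4, +6, +4, +6, …: 30, 34, 40, 44, 50, 54, 60 → 64.
Putting it together: (west; 64).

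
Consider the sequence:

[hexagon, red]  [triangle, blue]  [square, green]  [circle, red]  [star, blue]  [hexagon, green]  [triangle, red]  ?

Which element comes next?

For the shape, repeats hexagon → triangle → square → circle → star: hexagon, triangle, square, circle, star, hexagon, triangle → square.
Colour: repeats red → blue → green; red, blue, green, red, blue, green, red → blue.
Putting it together: [square, blue].

[square, blue]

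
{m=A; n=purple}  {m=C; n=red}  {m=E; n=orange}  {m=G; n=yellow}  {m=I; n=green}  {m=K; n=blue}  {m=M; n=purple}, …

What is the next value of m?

O

M: letters move forward 2 places in the alphabet; A, C, E, G, I, K, M → O.
N: repeats purple → red → orange → yellow → green → blue; purple, red, orange, yellow, green, blue, purple → red.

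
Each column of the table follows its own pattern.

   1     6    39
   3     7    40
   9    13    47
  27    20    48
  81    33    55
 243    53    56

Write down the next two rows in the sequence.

First component — ×3 each step: 1, 3, 9, 27, 81, 243 → 729 → 2187.
Second component goes 6, 7, 13, 20, 33, 53 → 86 → 139 (each term is the sum of the two before it).
Third component: alternating steps +1, +7, +1, +7, …, so 39, 40, 47, 48, 55, 56 → 63 → 64.
So the next two rows are 729  86  63 and 2187  139  64.

729  86  63; 2187  139  64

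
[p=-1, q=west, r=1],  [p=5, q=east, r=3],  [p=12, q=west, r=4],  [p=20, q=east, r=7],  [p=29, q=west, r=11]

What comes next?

[p=39, q=east, r=18]

P — differences are 6, 7, 8, … (increasing by 1 each time): -1, 5, 12, 20, 29 → 39.
Q: west, east, west, east, west → east (alternates west ↔ east).
R goes 1, 3, 4, 7, 11 → 18 (each term is the sum of the two before it).
Putting it together: [p=39, q=east, r=18].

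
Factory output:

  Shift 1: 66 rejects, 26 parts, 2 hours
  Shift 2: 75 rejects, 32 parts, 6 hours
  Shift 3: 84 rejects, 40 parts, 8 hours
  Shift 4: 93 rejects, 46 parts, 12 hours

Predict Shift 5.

Rejects goes 66, 75, 84, 93 → 102 (+9 each step).
For the parts, alternating steps +6, +8, +6, +8, …: 26, 32, 40, 46 → 54.
Hours: alternating steps +4, +2, +4, +2, …, so 2, 6, 8, 12 → 14.
So the next line is 102 rejects, 54 parts, 14 hours.

102 rejects, 54 parts, 14 hours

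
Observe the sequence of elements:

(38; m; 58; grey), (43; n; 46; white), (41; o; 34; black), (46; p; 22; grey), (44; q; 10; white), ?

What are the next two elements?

First coordinate: 38, 43, 41, 46, 44 → 49 → 47 (alternating steps +5, −2, +5, −2, …).
Letter: letters move forward 1 place in the alphabet, so m, n, o, p, q → r → s.
For the third coordinate, −12 each step: 58, 46, 34, 22, 10 → -2 → -14.
Shade goes grey, white, black, grey, white → black → grey (repeats grey → white → black).
Putting the parts together: (49; r; -2; black) and then (47; s; -14; grey).

(49; r; -2; black), (47; s; -14; grey)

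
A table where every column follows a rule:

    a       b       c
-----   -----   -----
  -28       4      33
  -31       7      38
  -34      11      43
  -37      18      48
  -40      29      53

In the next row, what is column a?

-43

Column a: -28, -31, -34, -37, -40 → -43 (−3 each step).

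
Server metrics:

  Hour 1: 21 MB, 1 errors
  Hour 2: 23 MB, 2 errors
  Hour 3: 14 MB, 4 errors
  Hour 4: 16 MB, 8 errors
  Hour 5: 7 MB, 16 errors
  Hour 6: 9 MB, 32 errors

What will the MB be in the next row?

0

MB: 21, 23, 14, 16, 7, 9 → 0 (alternating steps +2, −9, +2, −9, …).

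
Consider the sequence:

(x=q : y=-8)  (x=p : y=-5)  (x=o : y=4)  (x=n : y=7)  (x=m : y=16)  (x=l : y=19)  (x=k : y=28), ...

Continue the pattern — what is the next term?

(x=j : y=31)

X — letters move back 1 place in the alphabet: q, p, o, n, m, l, k → j.
Y — alternating steps +3, +9, +3, +9, …: -8, -5, 4, 7, 16, 19, 28 → 31.
Combining the parts gives (x=j : y=31).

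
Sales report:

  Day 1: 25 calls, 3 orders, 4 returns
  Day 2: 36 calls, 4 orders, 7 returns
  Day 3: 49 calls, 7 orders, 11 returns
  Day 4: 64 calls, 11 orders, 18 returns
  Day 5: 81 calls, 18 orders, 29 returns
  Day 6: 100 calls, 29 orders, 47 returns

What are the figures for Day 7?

121 calls, 47 orders, 76 returns

For the calls, perfect squares: 5², 6², 7², …: 25, 36, 49, 64, 81, 100 → 121.
Orders — each term is the sum of the two before it: 3, 4, 7, 11, 18, 29 → 47.
Returns goes 4, 7, 11, 18, 29, 47 → 76 (each term is the sum of the two before it).
Combining the parts gives 121 calls, 47 orders, 76 returns.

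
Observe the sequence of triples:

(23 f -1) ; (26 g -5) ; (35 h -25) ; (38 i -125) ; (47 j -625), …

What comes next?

(50 k -3125)

First part goes 23, 26, 35, 38, 47 → 50 (alternating steps +3, +9, +3, +9, …).
Letter: letters move forward 1 place in the alphabet; f, g, h, i, j → k.
Third part — ×5 each step: -1, -5, -25, -125, -625 → -3125.
So the next triple is (50 k -3125).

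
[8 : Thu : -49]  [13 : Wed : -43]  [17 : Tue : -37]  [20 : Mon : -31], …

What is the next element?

[22 : Sun : -25]

First slot: differences are 5, 4, 3, … (decreasing by 1 each time), so 8, 13, 17, 20 → 22.
Day: Thu, Wed, Tue, Mon → Sun (runs backward through the weekdays Mon→Sun).
Third slot — +6 each step: -49, -43, -37, -31 → -25.
So the next element is [22 : Sun : -25].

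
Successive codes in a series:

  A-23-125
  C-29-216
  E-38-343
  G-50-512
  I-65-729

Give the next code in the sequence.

K-83-1000

For the letter, letters move forward 2 places in the alphabet: A, C, E, G, I → K.
Second component goes 23, 29, 38, 50, 65 → 83 (differences are 6, 9, 12, … (increasing by 3 each time)).
Third component — perfect cubes: 5³, 6³, 7³, …: 125, 216, 343, 512, 729 → 1000.
So the next code is K-83-1000.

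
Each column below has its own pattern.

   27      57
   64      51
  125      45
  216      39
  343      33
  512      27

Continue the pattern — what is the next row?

729  21

For the first component, perfect cubes: 3³, 4³, 5³, …: 27, 64, 125, 216, 343, 512 → 729.
Second component: −6 each step; 57, 51, 45, 39, 33, 27 → 21.
So the next row is 729  21.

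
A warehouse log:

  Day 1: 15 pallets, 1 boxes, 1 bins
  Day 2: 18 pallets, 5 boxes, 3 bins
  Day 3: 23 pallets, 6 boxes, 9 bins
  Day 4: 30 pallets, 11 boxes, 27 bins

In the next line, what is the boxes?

17

For the boxes, each term is the sum of the two before it: 1, 5, 6, 11 → 17.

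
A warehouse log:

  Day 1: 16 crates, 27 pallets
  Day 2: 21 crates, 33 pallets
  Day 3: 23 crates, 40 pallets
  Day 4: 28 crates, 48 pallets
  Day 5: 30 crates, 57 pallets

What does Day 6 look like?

35 crates, 67 pallets

Crates: 16, 21, 23, 28, 30 → 35 (alternating steps +5, +2, +5, +2, …).
Pallets: differences are 6, 7, 8, … (increasing by 1 each time), so 27, 33, 40, 48, 57 → 67.
Putting it together: 35 crates, 67 pallets.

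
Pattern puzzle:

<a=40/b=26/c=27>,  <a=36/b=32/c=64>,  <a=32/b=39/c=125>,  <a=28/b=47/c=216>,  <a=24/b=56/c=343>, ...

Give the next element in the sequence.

<a=20/b=66/c=512>

A goes 40, 36, 32, 28, 24 → 20 (−4 each step).
B: differences are 6, 7, 8, … (increasing by 1 each time), so 26, 32, 39, 47, 56 → 66.
C: 27, 64, 125, 216, 343 → 512 (perfect cubes: 3³, 4³, 5³, …).
So the next element is <a=20/b=66/c=512>.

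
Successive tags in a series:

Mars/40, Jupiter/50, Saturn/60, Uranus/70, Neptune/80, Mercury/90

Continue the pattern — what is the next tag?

Venus/100

Planet: runs through the planets Mercury→Neptune; Mars, Jupiter, Saturn, Uranus, Neptune, Mercury → Venus.
Second component goes 40, 50, 60, 70, 80, 90 → 100 (+10 each step).
Combining the parts gives Venus/100.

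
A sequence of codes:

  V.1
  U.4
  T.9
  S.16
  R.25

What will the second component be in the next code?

Second component goes 1, 4, 9, 16, 25 → 36 (perfect squares: 1², 2², 3², …).

36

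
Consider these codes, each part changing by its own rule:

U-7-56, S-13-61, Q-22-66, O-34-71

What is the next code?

Letter: letters move back 2 places in the alphabet; U, S, Q, O → M.
Second component: 7, 13, 22, 34 → 49 (differences are 6, 9, 12, … (increasing by 3 each time)).
Third component goes 56, 61, 66, 71 → 76 (+5 each step).
Putting it together: M-49-76.

M-49-76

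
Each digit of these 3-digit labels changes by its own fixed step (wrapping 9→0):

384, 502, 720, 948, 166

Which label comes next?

First digit: +2 each step, mod 10, so 3, 5, 7, 9, 1 → 3.
Second digit — +2 each step, mod 10: 8, 0, 2, 4, 6 → 8.
Third digit: 4, 2, 0, 8, 6 → 4 (−2 each step, mod 10).
Putting it together: 384.

384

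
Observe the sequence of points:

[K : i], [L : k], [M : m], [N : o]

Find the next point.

[O : q]

First letter: letters move forward 1 place in the alphabet, so K, L, M, N → O.
Second letter: letters move forward 2 places in the alphabet, so i, k, m, o → q.
Putting it together: [O : q].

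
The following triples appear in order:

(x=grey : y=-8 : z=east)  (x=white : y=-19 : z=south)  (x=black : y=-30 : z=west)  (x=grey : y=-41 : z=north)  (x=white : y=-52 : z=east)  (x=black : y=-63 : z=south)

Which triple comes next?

X goes grey, white, black, grey, white, black → grey (repeats grey → white → black).
Y: −11 each step; -8, -19, -30, -41, -52, -63 → -74.
Z: east, south, west, north, east, south → west (repeats east → south → west → north).
Combining the parts gives (x=grey : y=-74 : z=west).

(x=grey : y=-74 : z=west)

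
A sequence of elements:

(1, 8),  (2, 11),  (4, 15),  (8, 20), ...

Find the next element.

First component: ×2 each step, so 1, 2, 4, 8 → 16.
Second component: 8, 11, 15, 20 → 26 (differences are 3, 4, 5, … (increasing by 1 each time)).
Combining the parts gives (16, 26).

(16, 26)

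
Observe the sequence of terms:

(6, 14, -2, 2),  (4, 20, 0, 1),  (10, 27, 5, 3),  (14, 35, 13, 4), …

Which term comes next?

First value goes 6, 4, 10, 14 → 24 (each term is the sum of the two before it).
Second value — differences are 6, 7, 8, … (increasing by 1 each time): 14, 20, 27, 35 → 44.
For the third value, differences are 2, 5, 8, … (increasing by 3 each time): -2, 0, 5, 13 → 24.
Fourth value — each term is the sum of the two before it: 2, 1, 3, 4 → 7.
Combining the parts gives (24, 44, 24, 7).

(24, 44, 24, 7)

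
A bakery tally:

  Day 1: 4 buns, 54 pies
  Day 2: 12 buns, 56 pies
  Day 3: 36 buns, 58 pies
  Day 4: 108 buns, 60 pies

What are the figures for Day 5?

324 buns, 62 pies

For the buns, ×3 each step: 4, 12, 36, 108 → 324.
Pies goes 54, 56, 58, 60 → 62 (+2 each step).
Putting it together: 324 buns, 62 pies.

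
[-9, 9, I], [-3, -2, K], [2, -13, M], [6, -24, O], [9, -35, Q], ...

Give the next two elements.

First component — differences are 6, 5, 4, … (decreasing by 1 each time): -9, -3, 2, 6, 9 → 11 → 12.
Second component: 9, -2, -13, -24, -35 → -46 → -57 (−11 each step).
Letter: letters move forward 2 places in the alphabet; I, K, M, O, Q → S → U.
Putting the parts together: [11, -46, S] and then [12, -57, U].

[11, -46, S], [12, -57, U]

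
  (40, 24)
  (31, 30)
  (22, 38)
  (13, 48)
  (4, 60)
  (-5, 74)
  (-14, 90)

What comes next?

For the first slot, −9 each step: 40, 31, 22, 13, 4, -5, -14 → -23.
For the second slot, differences are 6, 8, 10, … (increasing by 2 each time): 24, 30, 38, 48, 60, 74, 90 → 108.
Combining the parts gives (-23, 108).

(-23, 108)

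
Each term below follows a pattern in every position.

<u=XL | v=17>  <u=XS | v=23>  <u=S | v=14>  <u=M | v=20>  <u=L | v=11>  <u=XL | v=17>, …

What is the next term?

U goes XL, XS, S, M, L, XL → XS (repeats XL → XS → S → M → L).
V goes 17, 23, 14, 20, 11, 17 → 8 (alternating steps +6, −9, +6, −9, …).
Combining the parts gives <u=XS | v=8>.

<u=XS | v=8>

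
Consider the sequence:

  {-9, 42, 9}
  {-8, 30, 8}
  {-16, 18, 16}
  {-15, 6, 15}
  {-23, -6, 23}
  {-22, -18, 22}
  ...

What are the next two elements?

For the first value, alternating steps +1, −8, +1, −8, …: -9, -8, -16, -15, -23, -22 → -30 → -29.
Second value: −12 each step; 42, 30, 18, 6, -6, -18 → -30 → -42.
For the third value, always the negative of the first value: 9, 8, 16, 15, 23, 22 → 30 → 29.
Putting the parts together: {-30, -30, 30} and then {-29, -42, 29}.

{-30, -30, 30}, {-29, -42, 29}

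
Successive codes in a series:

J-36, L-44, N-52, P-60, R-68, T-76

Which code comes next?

Letter goes J, L, N, P, R, T → V (letters move forward 2 places in the alphabet).
Second component — +8 each step: 36, 44, 52, 60, 68, 76 → 84.
So the next code is V-84.

V-84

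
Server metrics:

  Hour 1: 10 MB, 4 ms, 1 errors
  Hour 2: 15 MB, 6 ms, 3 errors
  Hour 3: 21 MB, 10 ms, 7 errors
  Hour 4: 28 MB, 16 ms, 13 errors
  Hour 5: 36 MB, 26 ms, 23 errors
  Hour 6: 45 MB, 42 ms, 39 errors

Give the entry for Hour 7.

MB: 10, 15, 21, 28, 36, 45 → 55 (differences are 5, 6, 7, … (increasing by 1 each time)).
Ms: 4, 6, 10, 16, 26, 42 → 68 (each term is the sum of the two before it).
For the errors, always 3 less than the ms: 1, 3, 7, 13, 23, 39 → 65.
Combining the parts gives 55 MB, 68 ms, 65 errors.

55 MB, 68 ms, 65 errors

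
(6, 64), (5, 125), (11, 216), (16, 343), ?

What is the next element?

(27, 512)

First slot: 6, 5, 11, 16 → 27 (each term is the sum of the two before it).
For the second slot, perfect cubes: 4³, 5³, 6³, …: 64, 125, 216, 343 → 512.
Combining the parts gives (27, 512).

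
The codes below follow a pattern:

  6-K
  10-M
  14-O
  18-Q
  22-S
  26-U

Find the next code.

30-W

First component: 6, 10, 14, 18, 22, 26 → 30 (+4 each step).
For the letter, letters move forward 2 places in the alphabet: K, M, O, Q, S, U → W.
Putting it together: 30-W.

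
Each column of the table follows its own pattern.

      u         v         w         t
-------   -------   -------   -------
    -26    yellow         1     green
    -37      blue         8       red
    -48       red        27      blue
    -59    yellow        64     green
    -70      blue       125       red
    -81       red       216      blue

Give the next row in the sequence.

-92  yellow  343  green

Column u: -26, -37, -48, -59, -70, -81 → -92 (−11 each step).
Column v: repeats yellow → blue → red, so yellow, blue, red, yellow, blue, red → yellow.
Column w: 1, 8, 27, 64, 125, 216 → 343 (perfect cubes: 1³, 2³, 3³, …).
Column t goes green, red, blue, green, red, blue → green (repeats green → red → blue).
So the next row is -92  yellow  343  green.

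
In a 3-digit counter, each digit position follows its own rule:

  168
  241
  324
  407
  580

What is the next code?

For the first digit, +1 each step, mod 10: 1, 2, 3, 4, 5 → 6.
Second digit — −2 each step, mod 10: 6, 4, 2, 0, 8 → 6.
Third digit goes 8, 1, 4, 7, 0 → 3 (+3 each step, mod 10).
Putting it together: 663.

663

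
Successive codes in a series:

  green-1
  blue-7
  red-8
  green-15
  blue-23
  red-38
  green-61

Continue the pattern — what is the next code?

Colour — repeats green → blue → red: green, blue, red, green, blue, red, green → blue.
Second component: 1, 7, 8, 15, 23, 38, 61 → 99 (each term is the sum of the two before it).
Combining the parts gives blue-99.

blue-99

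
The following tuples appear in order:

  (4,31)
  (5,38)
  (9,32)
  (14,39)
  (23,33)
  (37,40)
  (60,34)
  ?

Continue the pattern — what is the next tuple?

(97,41)

For the first part, each term is the sum of the two before it: 4, 5, 9, 14, 23, 37, 60 → 97.
Second part: alternating steps +7, −6, +7, −6, …, so 31, 38, 32, 39, 33, 40, 34 → 41.
Putting it together: (97,41).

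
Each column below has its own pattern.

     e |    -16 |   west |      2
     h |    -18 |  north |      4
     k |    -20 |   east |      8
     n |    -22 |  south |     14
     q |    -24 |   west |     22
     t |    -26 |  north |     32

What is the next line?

w  -28  east  44

Letter: e, h, k, n, q, t → w (letters move forward 3 places in the alphabet).
Second component: -16, -18, -20, -22, -24, -26 → -28 (−2 each step).
For the direction, repeats west → north → east → south: west, north, east, south, west, north → east.
For the fourth component, differences are 2, 4, 6, … (increasing by 2 each time): 2, 4, 8, 14, 22, 32 → 44.
Combining the parts gives w  -28  east  44.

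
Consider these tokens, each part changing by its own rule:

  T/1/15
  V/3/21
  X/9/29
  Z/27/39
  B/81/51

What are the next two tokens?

D/243/65 then F/729/81

For the letter, letters move forward 2 places in the alphabet, wrapping Z→A: T, V, X, Z, B → D → F.
Second component: ×3 each step; 1, 3, 9, 27, 81 → 243 → 729.
Third component: differences are 6, 8, 10, … (increasing by 2 each time); 15, 21, 29, 39, 51 → 65 → 81.
Putting the parts together: D/243/65 and then F/729/81.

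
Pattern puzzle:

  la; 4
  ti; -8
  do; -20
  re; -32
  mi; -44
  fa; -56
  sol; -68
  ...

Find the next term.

Note: la, ti, do, re, mi, fa, sol → la (runs through the solfège scale do→ti).
Second component — −12 each step: 4, -8, -20, -32, -44, -56, -68 → -80.
Combining the parts gives la; -80.

la; -80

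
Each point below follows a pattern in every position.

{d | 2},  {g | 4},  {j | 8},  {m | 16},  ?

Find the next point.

{p | 32}

Letter — letters move forward 3 places in the alphabet: d, g, j, m → p.
Second value goes 2, 4, 8, 16 → 32 (×2 each step).
Putting it together: {p | 32}.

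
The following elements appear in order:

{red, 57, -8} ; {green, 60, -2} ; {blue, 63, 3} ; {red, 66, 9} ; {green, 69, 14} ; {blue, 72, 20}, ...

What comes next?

{red, 75, 25}

Colour: red, green, blue, red, green, blue → red (repeats red → green → blue).
Second entry goes 57, 60, 63, 66, 69, 72 → 75 (+3 each step).
Third entry: -8, -2, 3, 9, 14, 20 → 25 (alternating steps +6, +5, +6, +5, …).
Combining the parts gives {red, 75, 25}.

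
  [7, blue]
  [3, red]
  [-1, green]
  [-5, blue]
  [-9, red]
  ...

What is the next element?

[-13, green]

For the first slot, −4 each step: 7, 3, -1, -5, -9 → -13.
For the colour, repeats blue → red → green: blue, red, green, blue, red → green.
Combining the parts gives [-13, green].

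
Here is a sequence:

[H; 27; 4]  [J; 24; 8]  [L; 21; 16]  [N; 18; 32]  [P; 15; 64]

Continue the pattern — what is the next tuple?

[R; 12; 128]

Letter — letters move forward 2 places in the alphabet: H, J, L, N, P → R.
Second part: 27, 24, 21, 18, 15 → 12 (−3 each step).
For the third part, ×2 each step: 4, 8, 16, 32, 64 → 128.
Putting it together: [R; 12; 128].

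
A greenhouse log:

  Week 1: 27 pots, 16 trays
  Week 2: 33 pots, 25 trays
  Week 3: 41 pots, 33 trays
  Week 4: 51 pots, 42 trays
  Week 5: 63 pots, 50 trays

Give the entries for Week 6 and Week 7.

77 pots, 59 trays; 93 pots, 67 trays

Pots: 27, 33, 41, 51, 63 → 77 → 93 (differences are 6, 8, 10, … (increasing by 2 each time)).
Trays: 16, 25, 33, 42, 50 → 59 → 67 (alternating steps +9, +8, +9, +8, …).
So the next two lines are 77 pots, 59 trays and 93 pots, 67 trays.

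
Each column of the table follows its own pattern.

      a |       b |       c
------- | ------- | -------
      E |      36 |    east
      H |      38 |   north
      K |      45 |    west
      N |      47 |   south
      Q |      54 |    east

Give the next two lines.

T  56  north; W  63  west

Column a goes E, H, K, N, Q → T → W (letters move forward 3 places in the alphabet).
Column b: alternating steps +2, +7, +2, +7, …; 36, 38, 45, 47, 54 → 56 → 63.
Column c: east, north, west, south, east → north → west (repeats east → north → west → south).
So the next two lines are T  56  north and W  63  west.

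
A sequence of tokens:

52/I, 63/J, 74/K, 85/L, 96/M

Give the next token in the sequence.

First component: 52, 63, 74, 85, 96 → 107 (+11 each step).
Letter: letters move forward 1 place in the alphabet, so I, J, K, L, M → N.
Combining the parts gives 107/N.

107/N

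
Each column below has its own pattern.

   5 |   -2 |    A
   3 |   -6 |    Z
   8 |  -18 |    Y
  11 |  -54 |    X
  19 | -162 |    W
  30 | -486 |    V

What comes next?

First component: each term is the sum of the two before it; 5, 3, 8, 11, 19, 30 → 49.
Second component goes -2, -6, -18, -54, -162, -486 → -1458 (×3 each step).
Letter: A, Z, Y, X, W, V → U (letters move back 1 place in the alphabet, wrapping A→Z).
Combining the parts gives 49  -1458  U.

49  -1458  U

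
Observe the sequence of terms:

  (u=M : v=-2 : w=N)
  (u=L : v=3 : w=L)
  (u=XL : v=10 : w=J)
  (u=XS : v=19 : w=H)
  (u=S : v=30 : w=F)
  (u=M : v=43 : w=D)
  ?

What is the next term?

(u=L : v=58 : w=B)

U goes M, L, XL, XS, S, M → L (repeats M → L → XL → XS → S).
V — differences are 5, 7, 9, … (increasing by 2 each time): -2, 3, 10, 19, 30, 43 → 58.
W: letters move back 2 places in the alphabet, so N, L, J, H, F, D → B.
Combining the parts gives (u=L : v=58 : w=B).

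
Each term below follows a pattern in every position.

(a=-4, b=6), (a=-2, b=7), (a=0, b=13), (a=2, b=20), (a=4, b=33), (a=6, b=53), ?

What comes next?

A: +2 each step; -4, -2, 0, 2, 4, 6 → 8.
B goes 6, 7, 13, 20, 33, 53 → 86 (each term is the sum of the two before it).
Putting it together: (a=8, b=86).

(a=8, b=86)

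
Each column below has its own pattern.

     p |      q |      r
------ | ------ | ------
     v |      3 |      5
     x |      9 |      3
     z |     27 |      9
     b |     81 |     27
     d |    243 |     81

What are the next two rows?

f  729  243; h  2187  729

Column p: letters move forward 2 places in the alphabet, wrapping Z→A, so v, x, z, b, d → f → h.
Column q — ×3 each step: 3, 9, 27, 81, 243 → 729 → 2187.
Column r goes 5, 3, 9, 27, 81 → 243 → 729 (always the previous value of the column q).
Putting the parts together: f  729  243 and then h  2187  729.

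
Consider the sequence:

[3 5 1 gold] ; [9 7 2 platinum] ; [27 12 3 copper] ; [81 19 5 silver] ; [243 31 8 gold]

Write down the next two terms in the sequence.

For the first component, ×3 each step: 3, 9, 27, 81, 243 → 729 → 2187.
Second component goes 5, 7, 12, 19, 31 → 50 → 81 (each term is the sum of the two before it).
Third component: each term is the sum of the two before it, so 1, 2, 3, 5, 8 → 13 → 21.
Metal: repeats gold → platinum → copper → silver; gold, platinum, copper, silver, gold → platinum → copper.
So the next two terms are [729 50 13 platinum] and [2187 81 21 copper].

[729 50 13 platinum], [2187 81 21 copper]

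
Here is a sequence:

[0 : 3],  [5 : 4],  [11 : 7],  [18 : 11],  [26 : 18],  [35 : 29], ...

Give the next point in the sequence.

[45 : 47]

First slot: differences are 5, 6, 7, … (increasing by 1 each time); 0, 5, 11, 18, 26, 35 → 45.
For the second slot, each term is the sum of the two before it: 3, 4, 7, 11, 18, 29 → 47.
Combining the parts gives [45 : 47].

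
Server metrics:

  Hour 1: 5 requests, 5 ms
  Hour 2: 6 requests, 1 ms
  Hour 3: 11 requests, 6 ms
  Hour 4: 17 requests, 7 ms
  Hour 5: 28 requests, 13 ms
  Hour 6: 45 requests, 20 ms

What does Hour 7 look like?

For the requests, each term is the sum of the two before it: 5, 6, 11, 17, 28, 45 → 73.
For the ms, each term is the sum of the two before it: 5, 1, 6, 7, 13, 20 → 33.
So the next row is 73 requests, 33 ms.

73 requests, 33 ms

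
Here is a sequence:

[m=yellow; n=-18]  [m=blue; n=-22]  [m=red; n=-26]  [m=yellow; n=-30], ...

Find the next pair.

[m=blue; n=-34]

M goes yellow, blue, red, yellow → blue (repeats yellow → blue → red).
N: −4 each step; -18, -22, -26, -30 → -34.
Combining the parts gives [m=blue; n=-34].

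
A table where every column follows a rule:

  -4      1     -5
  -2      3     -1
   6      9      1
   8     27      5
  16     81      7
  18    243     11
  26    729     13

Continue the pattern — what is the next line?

28  2187  17

First component: -4, -2, 6, 8, 16, 18, 26 → 28 (alternating steps +2, +8, +2, +8, …).
Second component: ×3 each step; 1, 3, 9, 27, 81, 243, 729 → 2187.
Third component: alternating steps +4, +2, +4, +2, …; -5, -1, 1, 5, 7, 11, 13 → 17.
Combining the parts gives 28  2187  17.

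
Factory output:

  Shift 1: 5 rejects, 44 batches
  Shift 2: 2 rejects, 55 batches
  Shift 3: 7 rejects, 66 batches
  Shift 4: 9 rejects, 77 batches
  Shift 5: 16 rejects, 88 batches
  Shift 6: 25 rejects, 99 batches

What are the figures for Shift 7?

41 rejects, 110 batches

Rejects: 5, 2, 7, 9, 16, 25 → 41 (each term is the sum of the two before it).
Batches goes 44, 55, 66, 77, 88, 99 → 110 (+11 each step).
So the next line is 41 rejects, 110 batches.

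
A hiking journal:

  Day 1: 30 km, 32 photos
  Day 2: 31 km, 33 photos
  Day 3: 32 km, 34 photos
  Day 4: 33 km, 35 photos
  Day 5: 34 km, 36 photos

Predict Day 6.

35 km, 37 photos

For the km, +1 each step: 30, 31, 32, 33, 34 → 35.
Photos: always 2 more than the km, so 32, 33, 34, 35, 36 → 37.
Putting it together: 35 km, 37 photos.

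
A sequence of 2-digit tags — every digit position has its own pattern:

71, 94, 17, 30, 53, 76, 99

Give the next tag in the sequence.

12

First digit: +2 each step, mod 10, so 7, 9, 1, 3, 5, 7, 9 → 1.
For the second digit, +3 each step, mod 10: 1, 4, 7, 0, 3, 6, 9 → 2.
So the next tag is 12.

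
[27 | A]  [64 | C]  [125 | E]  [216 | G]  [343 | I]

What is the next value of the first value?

First value: perfect cubes: 3³, 4³, 5³, …; 27, 64, 125, 216, 343 → 512.
Letter: letters move forward 2 places in the alphabet, so A, C, E, G, I → K.

512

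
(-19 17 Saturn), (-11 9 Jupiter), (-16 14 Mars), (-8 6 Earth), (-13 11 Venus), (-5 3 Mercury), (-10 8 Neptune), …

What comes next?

First value: alternating steps +8, −5, +8, −5, …, so -19, -11, -16, -8, -13, -5, -10 → -2.
Second value: 17, 9, 14, 6, 11, 3, 8 → 0 (together with the first value always sums to -2).
Planet: runs backward through the planets Mercury→Neptune, so Saturn, Jupiter, Mars, Earth, Venus, Mercury, Neptune → Uranus.
Putting it together: (-2 0 Uranus).

(-2 0 Uranus)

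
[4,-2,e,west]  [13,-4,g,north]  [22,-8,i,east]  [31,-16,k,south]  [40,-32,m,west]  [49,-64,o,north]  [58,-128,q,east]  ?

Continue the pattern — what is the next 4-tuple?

[67,-256,s,south]

First entry — +9 each step: 4, 13, 22, 31, 40, 49, 58 → 67.
Second entry — ×2 each step: -2, -4, -8, -16, -32, -64, -128 → -256.
Letter goes e, g, i, k, m, o, q → s (letters move forward 2 places in the alphabet).
Direction: repeats west → north → east → south; west, north, east, south, west, north, east → south.
Putting it together: [67,-256,s,south].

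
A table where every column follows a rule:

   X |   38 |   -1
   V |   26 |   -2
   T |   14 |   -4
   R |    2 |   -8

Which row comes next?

P  -10  -16

Letter: letters move back 2 places in the alphabet, so X, V, T, R → P.
Second component: −12 each step; 38, 26, 14, 2 → -10.
Third component — ×2 each step: -1, -2, -4, -8 → -16.
Combining the parts gives P  -10  -16.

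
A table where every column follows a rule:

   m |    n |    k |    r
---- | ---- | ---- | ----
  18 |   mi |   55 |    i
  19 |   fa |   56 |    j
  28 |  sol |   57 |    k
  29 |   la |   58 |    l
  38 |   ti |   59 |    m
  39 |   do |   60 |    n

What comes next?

48  re  61  o

Column m: 18, 19, 28, 29, 38, 39 → 48 (alternating steps +1, +9, +1, +9, …).
Column n: runs through the solfège scale do→ti; mi, fa, sol, la, ti, do → re.
Column k: 55, 56, 57, 58, 59, 60 → 61 (+1 each step).
Column r goes i, j, k, l, m, n → o (letters move forward 1 place in the alphabet).
So the next line is 48  re  61  o.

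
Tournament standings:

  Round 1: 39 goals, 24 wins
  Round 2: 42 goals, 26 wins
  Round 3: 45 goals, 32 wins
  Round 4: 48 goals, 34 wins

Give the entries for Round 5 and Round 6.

51 goals, 40 wins; 54 goals, 42 wins

Goals — +3 each step: 39, 42, 45, 48 → 51 → 54.
Wins — alternating steps +2, +6, +2, +6, …: 24, 26, 32, 34 → 40 → 42.
Putting the parts together: 51 goals, 40 wins and then 54 goals, 42 wins.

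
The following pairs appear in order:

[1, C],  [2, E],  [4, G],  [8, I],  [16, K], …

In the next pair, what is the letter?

First value: ×2 each step; 1, 2, 4, 8, 16 → 32.
Letter: C, E, G, I, K → M (letters move forward 2 places in the alphabet).

M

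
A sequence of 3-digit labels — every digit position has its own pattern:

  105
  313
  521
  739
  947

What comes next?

For the first digit, +2 each step, mod 10: 1, 3, 5, 7, 9 → 1.
Second digit: +1 each step, mod 10; 0, 1, 2, 3, 4 → 5.
Third digit — −2 each step, mod 10: 5, 3, 1, 9, 7 → 5.
So the next label is 155.

155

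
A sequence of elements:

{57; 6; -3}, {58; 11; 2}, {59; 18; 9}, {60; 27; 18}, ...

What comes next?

First value — +1 each step: 57, 58, 59, 60 → 61.
Second value: differences are 5, 7, 9, … (increasing by 2 each time); 6, 11, 18, 27 → 38.
For the third value, always 9 less than the second value: -3, 2, 9, 18 → 29.
So the next element is {61; 38; 29}.

{61; 38; 29}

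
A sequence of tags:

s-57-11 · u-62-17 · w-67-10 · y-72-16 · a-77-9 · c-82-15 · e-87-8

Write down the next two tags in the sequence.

Letter: letters move forward 2 places in the alphabet, wrapping Z→A, so s, u, w, y, a, c, e → g → i.
For the second component, +5 each step: 57, 62, 67, 72, 77, 82, 87 → 92 → 97.
Third component: alternating steps +6, −7, +6, −7, …, so 11, 17, 10, 16, 9, 15, 8 → 14 → 7.
So the next two tags are g-92-14 and i-97-7.

g-92-14 then i-97-7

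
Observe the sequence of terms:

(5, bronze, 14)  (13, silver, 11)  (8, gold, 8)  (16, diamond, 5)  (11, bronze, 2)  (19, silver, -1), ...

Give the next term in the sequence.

First entry: alternating steps +8, −5, +8, −5, …, so 5, 13, 8, 16, 11, 19 → 14.
Rank goes bronze, silver, gold, diamond, bronze, silver → gold (repeats bronze → silver → gold → diamond).
For the third entry, −3 each step: 14, 11, 8, 5, 2, -1 → -4.
Combining the parts gives (14, gold, -4).

(14, gold, -4)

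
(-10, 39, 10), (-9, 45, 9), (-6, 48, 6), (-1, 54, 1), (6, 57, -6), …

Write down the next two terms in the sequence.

First value goes -10, -9, -6, -1, 6 → 15 → 26 (differences are 1, 3, 5, … (increasing by 2 each time)).
Second value: 39, 45, 48, 54, 57 → 63 → 66 (alternating steps +6, +3, +6, +3, …).
Third value: always the negative of the first value; 10, 9, 6, 1, -6 → -15 → -26.
Putting the parts together: (15, 63, -15) and then (26, 66, -26).

(15, 63, -15), (26, 66, -26)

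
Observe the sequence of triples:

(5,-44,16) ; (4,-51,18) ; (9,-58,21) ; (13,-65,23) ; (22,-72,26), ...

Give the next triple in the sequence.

First entry: each term is the sum of the two before it, so 5, 4, 9, 13, 22 → 35.
Second entry: -44, -51, -58, -65, -72 → -79 (−7 each step).
Third entry: alternating steps +2, +3, +2, +3, …; 16, 18, 21, 23, 26 → 28.
Combining the parts gives (35,-79,28).

(35,-79,28)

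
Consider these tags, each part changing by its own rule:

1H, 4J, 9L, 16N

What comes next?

25P

First component goes 1, 4, 9, 16 → 25 (perfect squares: 1², 2², 3², …).
Letter: letters move forward 2 places in the alphabet, so H, J, L, N → P.
Putting it together: 25P.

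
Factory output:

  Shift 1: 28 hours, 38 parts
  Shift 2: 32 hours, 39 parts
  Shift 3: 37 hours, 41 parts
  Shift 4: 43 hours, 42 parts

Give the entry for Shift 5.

For the hours, differences are 4, 5, 6, … (increasing by 1 each time): 28, 32, 37, 43 → 50.
Parts goes 38, 39, 41, 42 → 44 (alternating steps +1, +2, +1, +2, …).
So the next record is 50 hours, 44 parts.

50 hours, 44 parts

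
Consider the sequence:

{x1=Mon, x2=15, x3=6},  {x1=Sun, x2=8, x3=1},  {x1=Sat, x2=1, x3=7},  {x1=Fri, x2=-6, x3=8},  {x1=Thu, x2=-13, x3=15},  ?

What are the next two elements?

{x1=Wed, x2=-20, x3=23}, {x1=Tue, x2=-27, x3=38}

For the x1, runs backward through the weekdays Mon→Sun: Mon, Sun, Sat, Fri, Thu → Wed → Tue.
X2: 15, 8, 1, -6, -13 → -20 → -27 (−7 each step).
X3: 6, 1, 7, 8, 15 → 23 → 38 (each term is the sum of the two before it).
So the next two elements are {x1=Wed, x2=-20, x3=23} and {x1=Tue, x2=-27, x3=38}.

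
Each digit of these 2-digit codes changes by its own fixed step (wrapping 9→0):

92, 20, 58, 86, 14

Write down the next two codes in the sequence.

42, 70

First digit: 9, 2, 5, 8, 1 → 4 → 7 (+3 each step, mod 10).
Second digit goes 2, 0, 8, 6, 4 → 2 → 0 (−2 each step, mod 10).
Putting the parts together: 42 and then 70.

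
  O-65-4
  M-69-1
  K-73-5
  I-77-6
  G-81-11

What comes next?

E-85-17

Letter — letters move back 2 places in the alphabet: O, M, K, I, G → E.
Second component goes 65, 69, 73, 77, 81 → 85 (+4 each step).
Third component — each term is the sum of the two before it: 4, 1, 5, 6, 11 → 17.
Putting it together: E-85-17.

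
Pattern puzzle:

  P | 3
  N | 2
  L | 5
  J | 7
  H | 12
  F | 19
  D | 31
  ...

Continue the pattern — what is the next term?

For the letter, letters move back 2 places in the alphabet: P, N, L, J, H, F, D → B.
Second coordinate: each term is the sum of the two before it; 3, 2, 5, 7, 12, 19, 31 → 50.
Putting it together: B | 50.

B | 50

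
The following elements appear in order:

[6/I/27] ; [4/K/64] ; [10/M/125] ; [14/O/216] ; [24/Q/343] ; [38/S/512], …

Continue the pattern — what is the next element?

First coordinate: 6, 4, 10, 14, 24, 38 → 62 (each term is the sum of the two before it).
Letter goes I, K, M, O, Q, S → U (letters move forward 2 places in the alphabet).
For the third coordinate, perfect cubes: 3³, 4³, 5³, …: 27, 64, 125, 216, 343, 512 → 729.
Putting it together: [62/U/729].

[62/U/729]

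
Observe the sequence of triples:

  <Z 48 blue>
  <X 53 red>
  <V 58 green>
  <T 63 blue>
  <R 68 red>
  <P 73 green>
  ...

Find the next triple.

<N 78 blue>

Letter — letters move back 2 places in the alphabet: Z, X, V, T, R, P → N.
Second value: +5 each step, so 48, 53, 58, 63, 68, 73 → 78.
Colour goes blue, red, green, blue, red, green → blue (repeats blue → red → green).
Combining the parts gives <N 78 blue>.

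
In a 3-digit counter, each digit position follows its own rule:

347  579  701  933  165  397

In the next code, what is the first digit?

5

First digit: 3, 5, 7, 9, 1, 3 → 5 (+2 each step, mod 10).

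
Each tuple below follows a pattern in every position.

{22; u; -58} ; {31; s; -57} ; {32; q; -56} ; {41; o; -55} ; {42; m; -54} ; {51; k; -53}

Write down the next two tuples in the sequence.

First slot — alternating steps +9, +1, +9, +1, …: 22, 31, 32, 41, 42, 51 → 52 → 61.
Letter goes u, s, q, o, m, k → i → g (letters move back 2 places in the alphabet).
For the third slot, +1 each step: -58, -57, -56, -55, -54, -53 → -52 → -51.
So the next two tuples are {52; i; -52} and {61; g; -51}.

{52; i; -52}, {61; g; -51}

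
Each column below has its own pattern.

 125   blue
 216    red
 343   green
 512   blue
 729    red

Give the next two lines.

1000  green; 1331  blue

First component: perfect cubes: 5³, 6³, 7³, …; 125, 216, 343, 512, 729 → 1000 → 1331.
Colour: blue, red, green, blue, red → green → blue (repeats blue → red → green).
So the next two lines are 1000  green and 1331  blue.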